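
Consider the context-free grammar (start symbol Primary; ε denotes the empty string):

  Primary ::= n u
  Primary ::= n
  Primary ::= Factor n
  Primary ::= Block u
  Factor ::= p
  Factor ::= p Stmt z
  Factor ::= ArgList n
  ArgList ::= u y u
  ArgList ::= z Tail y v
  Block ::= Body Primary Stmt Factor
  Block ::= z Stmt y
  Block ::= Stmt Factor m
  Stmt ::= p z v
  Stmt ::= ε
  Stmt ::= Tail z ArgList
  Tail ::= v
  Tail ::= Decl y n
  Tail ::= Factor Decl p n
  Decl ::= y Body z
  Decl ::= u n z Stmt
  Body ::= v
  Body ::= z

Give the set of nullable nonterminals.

{ Stmt }

Directly nullable (have an ε-production): Stmt.
No other nonterminal has a production whose RHS symbols are all nullable.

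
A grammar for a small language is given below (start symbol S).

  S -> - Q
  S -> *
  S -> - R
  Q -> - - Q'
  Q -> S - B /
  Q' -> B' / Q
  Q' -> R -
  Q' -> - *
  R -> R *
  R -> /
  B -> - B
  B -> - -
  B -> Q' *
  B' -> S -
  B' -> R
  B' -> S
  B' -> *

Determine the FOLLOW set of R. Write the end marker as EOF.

In S -> - R: R is at the end, add FOLLOW(S) = { EOF, -, / }.
In Q' -> R -: add FIRST(-) = { - }.
In R -> R *: add FIRST(*) = { * }.
In B' -> R: R is at the end, add FOLLOW(B') = { / }.
Union: FOLLOW(R) = { EOF, *, -, / }.

{ EOF, *, -, / }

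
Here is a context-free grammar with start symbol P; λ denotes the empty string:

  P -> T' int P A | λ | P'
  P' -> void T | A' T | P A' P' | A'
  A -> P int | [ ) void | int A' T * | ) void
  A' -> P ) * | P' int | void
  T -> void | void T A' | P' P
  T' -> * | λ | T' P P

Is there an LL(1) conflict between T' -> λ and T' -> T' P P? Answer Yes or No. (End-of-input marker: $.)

FIRST(λ) = { λ } and FIRST(T' P P) = { ), *, int, void, λ }.
Both alternatives are nullable, violating the LL(1) condition.

Yes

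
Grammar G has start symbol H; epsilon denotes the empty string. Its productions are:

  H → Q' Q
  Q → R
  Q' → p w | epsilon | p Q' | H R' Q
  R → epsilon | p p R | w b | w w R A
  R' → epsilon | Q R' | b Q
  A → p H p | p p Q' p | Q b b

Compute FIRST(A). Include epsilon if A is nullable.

{ b, p, w }

A → p H p contributes {p}.
A → p p Q' p contributes {p}.
From A → Q b b: Q nullable, take FIRST(Q) ∪ {b} = { b, p, w }.
Union: FIRST(A) = { b, p, w }.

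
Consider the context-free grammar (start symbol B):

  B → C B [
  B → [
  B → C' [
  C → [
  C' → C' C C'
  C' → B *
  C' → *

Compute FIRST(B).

From B → C B [: add FIRST(C) = { [ }.
B → [ contributes {[}.
From B → C' [: add FIRST(C') = { *, [ }.
Union: FIRST(B) = { *, [ }.

{ *, [ }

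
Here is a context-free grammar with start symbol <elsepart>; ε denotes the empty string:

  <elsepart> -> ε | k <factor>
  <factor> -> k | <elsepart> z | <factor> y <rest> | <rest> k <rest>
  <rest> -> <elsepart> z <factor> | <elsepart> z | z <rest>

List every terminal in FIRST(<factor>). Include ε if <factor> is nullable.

<factor> -> k contributes {k}.
From <factor> -> <elsepart> z: <elsepart> nullable, take FIRST(<elsepart>) ∪ {z} = { k, z }.
From <factor> -> <factor> y <rest>: add FIRST(<factor>) = { k, z }.
From <factor> -> <rest> k <rest>: add FIRST(<rest>) = { k, z }.
Union: FIRST(<factor>) = { k, z }.

{ k, z }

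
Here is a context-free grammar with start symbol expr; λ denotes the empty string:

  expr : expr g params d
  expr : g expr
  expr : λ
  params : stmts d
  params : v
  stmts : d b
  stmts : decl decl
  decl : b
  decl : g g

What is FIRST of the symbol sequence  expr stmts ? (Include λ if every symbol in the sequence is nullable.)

Add FIRST(expr)\{λ} = { g }; expr is nullable, continue.
Add FIRST(stmts) = { b, d, g }; stmts is not nullable, stop.

{ b, d, g }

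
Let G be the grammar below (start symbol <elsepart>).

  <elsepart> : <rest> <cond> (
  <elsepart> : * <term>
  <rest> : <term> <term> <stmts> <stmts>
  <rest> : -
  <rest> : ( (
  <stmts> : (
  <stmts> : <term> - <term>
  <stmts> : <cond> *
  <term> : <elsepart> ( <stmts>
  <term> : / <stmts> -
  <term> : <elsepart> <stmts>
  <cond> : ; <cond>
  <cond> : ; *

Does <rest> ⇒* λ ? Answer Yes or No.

No nonterminal in this grammar is nullable.
No production of <rest> has an RHS whose symbols are all nullable, so <rest> is not nullable.

No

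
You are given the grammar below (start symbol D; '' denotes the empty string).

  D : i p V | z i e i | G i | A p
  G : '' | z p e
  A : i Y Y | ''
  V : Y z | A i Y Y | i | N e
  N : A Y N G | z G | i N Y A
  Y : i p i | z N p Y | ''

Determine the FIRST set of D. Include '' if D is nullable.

D : i p V contributes {i}.
D : z i e i contributes {z}.
From D : G i: G nullable, take FIRST(G) ∪ {i} = { i, z }.
From D : A p: A nullable, take FIRST(A) ∪ {p} = { i, p }.
Union: FIRST(D) = { i, p, z }.

{ i, p, z }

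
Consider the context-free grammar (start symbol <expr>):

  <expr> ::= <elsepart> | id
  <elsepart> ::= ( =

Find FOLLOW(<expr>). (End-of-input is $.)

{ $ }

<expr> is the start symbol, so $ ∈ FOLLOW(<expr>).
Union: FOLLOW(<expr>) = { $ }.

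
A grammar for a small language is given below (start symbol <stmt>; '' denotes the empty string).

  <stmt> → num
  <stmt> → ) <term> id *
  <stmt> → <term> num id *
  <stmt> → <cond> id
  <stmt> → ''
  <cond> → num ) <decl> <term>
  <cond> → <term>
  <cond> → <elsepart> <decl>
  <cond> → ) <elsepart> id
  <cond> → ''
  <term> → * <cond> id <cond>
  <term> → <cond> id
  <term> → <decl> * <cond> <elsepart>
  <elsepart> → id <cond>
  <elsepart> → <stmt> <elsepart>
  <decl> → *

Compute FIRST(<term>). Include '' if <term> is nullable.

{ ), *, id, num }

<term> → * <cond> id <cond> contributes {*}.
From <term> → <cond> id: <cond> nullable, take FIRST(<cond>) ∪ {id} = { ), *, id, num }.
From <term> → <decl> * <cond> <elsepart>: add FIRST(<decl>) = { * }.
Union: FIRST(<term>) = { ), *, id, num }.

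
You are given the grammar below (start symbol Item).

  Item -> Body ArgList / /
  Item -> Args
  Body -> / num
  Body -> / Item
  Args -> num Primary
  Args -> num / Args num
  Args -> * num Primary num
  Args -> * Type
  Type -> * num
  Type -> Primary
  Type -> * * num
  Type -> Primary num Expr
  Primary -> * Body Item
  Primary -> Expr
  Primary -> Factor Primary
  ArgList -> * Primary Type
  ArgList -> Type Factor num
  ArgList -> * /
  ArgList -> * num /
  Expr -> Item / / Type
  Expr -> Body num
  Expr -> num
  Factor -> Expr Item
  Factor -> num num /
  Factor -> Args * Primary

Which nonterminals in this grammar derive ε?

{ } (none)

No nonterminal has an empty production or an RHS whose symbols are all nullable.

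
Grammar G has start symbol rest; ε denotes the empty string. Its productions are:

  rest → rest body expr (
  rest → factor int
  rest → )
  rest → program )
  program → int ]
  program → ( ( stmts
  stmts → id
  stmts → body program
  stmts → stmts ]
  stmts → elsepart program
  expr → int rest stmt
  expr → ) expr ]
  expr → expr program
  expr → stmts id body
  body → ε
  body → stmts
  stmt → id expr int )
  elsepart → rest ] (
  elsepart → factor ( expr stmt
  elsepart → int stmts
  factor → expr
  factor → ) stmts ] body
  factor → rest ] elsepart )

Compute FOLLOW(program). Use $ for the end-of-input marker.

In rest → program ): add FIRST()) = { ) }.
In stmts → body program: program is at the end, add FOLLOW(stmts) = { (, ), ], id, int }.
In stmts → elsepart program: program is at the end, add FOLLOW(stmts) = { (, ), ], id, int }.
In expr → expr program: program is at the end, add FOLLOW(expr) = { (, ], id, int }.
Union: FOLLOW(program) = { (, ), ], id, int }.

{ (, ), ], id, int }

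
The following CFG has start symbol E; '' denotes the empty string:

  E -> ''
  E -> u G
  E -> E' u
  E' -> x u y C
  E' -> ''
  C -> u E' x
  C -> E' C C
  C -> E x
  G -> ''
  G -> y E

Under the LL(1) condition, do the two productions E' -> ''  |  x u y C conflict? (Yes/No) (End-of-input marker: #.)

FIRST('') = { '' } and FIRST(x u y C) = { x }.
The first alternative is nullable and FOLLOW(E') = { u, x } shares x with FIRST of the second — conflict.

Yes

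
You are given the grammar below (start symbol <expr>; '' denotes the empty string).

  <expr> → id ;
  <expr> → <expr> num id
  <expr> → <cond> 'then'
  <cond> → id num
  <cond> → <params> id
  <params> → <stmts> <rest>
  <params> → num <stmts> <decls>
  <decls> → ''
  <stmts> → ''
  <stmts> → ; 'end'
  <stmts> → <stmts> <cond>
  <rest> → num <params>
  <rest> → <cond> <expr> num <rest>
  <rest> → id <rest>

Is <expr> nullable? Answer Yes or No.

No

Nullable nonterminals: <decls>, <stmts>.
No production of <expr> has an RHS whose symbols are all nullable, so <expr> is not nullable.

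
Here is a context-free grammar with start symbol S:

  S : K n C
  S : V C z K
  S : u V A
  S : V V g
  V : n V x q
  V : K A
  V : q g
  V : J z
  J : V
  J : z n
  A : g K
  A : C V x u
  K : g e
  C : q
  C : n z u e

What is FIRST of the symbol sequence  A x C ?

Add FIRST(A) = { g, n, q }; A is not nullable, stop.

{ g, n, q }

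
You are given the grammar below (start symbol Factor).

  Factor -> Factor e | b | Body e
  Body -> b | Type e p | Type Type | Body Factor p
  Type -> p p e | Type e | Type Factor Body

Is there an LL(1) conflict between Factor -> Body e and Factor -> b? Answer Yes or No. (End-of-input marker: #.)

FIRST(Body e) = { b, p } and FIRST(b) = { b }.
Both contain b, so the two alternatives are not disjoint — LL(1) conflict.

Yes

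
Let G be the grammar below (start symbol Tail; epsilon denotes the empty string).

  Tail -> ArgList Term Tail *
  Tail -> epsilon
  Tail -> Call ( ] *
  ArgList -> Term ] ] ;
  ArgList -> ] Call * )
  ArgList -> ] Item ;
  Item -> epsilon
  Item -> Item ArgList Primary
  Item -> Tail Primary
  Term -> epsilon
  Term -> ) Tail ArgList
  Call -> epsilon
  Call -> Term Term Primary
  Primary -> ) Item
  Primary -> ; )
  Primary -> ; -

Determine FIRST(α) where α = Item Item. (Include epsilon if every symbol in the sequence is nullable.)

Add FIRST(Item)\{epsilon} = { (, ), ;, ] }; Item is nullable, continue.
Add FIRST(Item)\{epsilon} = { (, ), ;, ] }; Item is nullable, continue.
Every symbol is nullable, so include epsilon.

{ (, ), ;, ], epsilon }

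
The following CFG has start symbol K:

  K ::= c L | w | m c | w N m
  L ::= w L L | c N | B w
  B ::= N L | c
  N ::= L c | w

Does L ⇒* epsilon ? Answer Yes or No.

No

No nonterminal in this grammar is nullable.
No production of L has an RHS whose symbols are all nullable, so L is not nullable.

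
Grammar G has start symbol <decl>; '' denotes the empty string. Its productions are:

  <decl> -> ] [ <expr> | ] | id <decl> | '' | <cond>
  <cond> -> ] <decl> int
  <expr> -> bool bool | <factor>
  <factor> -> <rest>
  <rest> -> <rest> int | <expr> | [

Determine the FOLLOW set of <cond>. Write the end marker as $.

{ $, int }

In <decl> -> <cond>: <cond> is at the end, add FOLLOW(<decl>) = { $, int }.
Union: FOLLOW(<cond>) = { $, int }.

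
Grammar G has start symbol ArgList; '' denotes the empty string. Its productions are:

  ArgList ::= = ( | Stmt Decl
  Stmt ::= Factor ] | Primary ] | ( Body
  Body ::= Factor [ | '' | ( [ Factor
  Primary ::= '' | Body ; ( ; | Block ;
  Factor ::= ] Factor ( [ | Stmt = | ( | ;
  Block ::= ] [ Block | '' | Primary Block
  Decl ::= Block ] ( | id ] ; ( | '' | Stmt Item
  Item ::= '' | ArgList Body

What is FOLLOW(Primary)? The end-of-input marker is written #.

{ (, ;, ] }

In Stmt ::= Primary ]: add FIRST(]) = { ] }.
In Block ::= Primary Block: add FIRST(Block)\{''} = { (, ;, ] }.
  Since Block is nullable, also add FOLLOW(Block) = { ;, ] }.
Union: FOLLOW(Primary) = { (, ;, ] }.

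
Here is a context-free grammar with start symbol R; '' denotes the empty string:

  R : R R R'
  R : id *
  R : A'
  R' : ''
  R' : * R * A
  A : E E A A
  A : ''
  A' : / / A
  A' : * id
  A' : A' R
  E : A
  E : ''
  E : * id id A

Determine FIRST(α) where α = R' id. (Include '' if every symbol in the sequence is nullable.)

Add FIRST(R')\{''} = { * }; R' is nullable, continue.
id is a terminal; add {id} and stop.

{ *, id }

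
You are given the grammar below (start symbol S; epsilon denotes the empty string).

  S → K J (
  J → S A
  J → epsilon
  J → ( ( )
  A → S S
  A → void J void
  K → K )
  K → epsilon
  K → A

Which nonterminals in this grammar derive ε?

Directly nullable (have an epsilon-production): J, K.
No other nonterminal has a production whose RHS symbols are all nullable.

{ J, K }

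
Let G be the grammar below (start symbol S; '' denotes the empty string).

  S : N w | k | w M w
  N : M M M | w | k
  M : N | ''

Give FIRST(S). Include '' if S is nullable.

{ k, w }

From S : N w: N nullable, take FIRST(N) ∪ {w} = { k, w }.
S : k contributes {k}.
S : w M w contributes {w}.
Union: FIRST(S) = { k, w }.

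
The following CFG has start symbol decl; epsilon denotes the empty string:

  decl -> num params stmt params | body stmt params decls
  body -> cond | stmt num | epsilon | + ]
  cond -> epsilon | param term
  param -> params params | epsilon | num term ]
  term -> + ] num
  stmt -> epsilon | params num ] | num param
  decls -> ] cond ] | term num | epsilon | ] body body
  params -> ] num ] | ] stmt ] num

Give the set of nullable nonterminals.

Directly nullable (have an epsilon-production): body, cond, param, stmt, decls.
No other nonterminal has a production whose RHS symbols are all nullable.

{ body, cond, decls, param, stmt }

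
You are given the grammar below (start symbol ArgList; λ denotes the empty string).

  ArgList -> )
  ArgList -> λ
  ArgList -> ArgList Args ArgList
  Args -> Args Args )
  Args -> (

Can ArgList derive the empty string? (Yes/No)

ArgList has an λ-production, so ArgList ⇒ λ.

Yes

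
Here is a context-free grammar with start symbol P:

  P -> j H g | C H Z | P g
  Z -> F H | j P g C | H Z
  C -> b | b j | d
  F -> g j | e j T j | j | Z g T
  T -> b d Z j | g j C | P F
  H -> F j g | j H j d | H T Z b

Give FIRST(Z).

From Z -> F H: add FIRST(F) = { e, g, j }.
Z -> j P g C contributes {j}.
From Z -> H Z: add FIRST(H) = { e, g, j }.
Union: FIRST(Z) = { e, g, j }.

{ e, g, j }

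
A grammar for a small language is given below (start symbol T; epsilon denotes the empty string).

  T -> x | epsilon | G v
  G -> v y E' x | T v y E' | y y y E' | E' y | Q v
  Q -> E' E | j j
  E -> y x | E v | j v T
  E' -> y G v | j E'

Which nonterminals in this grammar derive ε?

{ T }

Directly nullable (have an epsilon-production): T.
No other nonterminal has a production whose RHS symbols are all nullable.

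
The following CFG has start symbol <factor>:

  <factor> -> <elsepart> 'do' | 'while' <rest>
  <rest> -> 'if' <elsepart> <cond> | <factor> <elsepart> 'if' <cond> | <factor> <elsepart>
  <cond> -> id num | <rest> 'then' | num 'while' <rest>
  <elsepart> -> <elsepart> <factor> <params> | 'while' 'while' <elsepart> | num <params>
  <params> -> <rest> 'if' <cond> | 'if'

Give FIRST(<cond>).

<cond> -> id num contributes {id}.
From <cond> -> <rest> 'then': add FIRST(<rest>) = { 'if', 'while', num }.
<cond> -> num 'while' <rest> contributes {num}.
Union: FIRST(<cond>) = { 'if', 'while', id, num }.

{ 'if', 'while', id, num }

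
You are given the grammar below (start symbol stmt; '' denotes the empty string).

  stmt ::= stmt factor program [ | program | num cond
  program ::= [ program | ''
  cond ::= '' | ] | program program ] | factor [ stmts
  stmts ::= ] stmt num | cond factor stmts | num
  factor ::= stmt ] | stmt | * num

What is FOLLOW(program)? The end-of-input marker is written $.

{ $, *, [, ], num }

In stmt ::= stmt factor program [: add FIRST([) = { [ }.
In stmt ::= program: program is at the end, add FOLLOW(stmt) = { $, *, [, ], num }.
In program ::= [ program: program is at the end, add FOLLOW(program) = { $, *, [, ], num }.
In cond ::= program program ]: add FIRST(program ]) = { [, ] }.
In cond ::= program program ]: add FIRST(]) = { ] }.
Union: FOLLOW(program) = { $, *, [, ], num }.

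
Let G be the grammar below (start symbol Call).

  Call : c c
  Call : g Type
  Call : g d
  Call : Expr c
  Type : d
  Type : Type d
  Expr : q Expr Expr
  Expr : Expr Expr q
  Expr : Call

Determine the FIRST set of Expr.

{ c, g, q }

Expr : q Expr Expr contributes {q}.
From Expr : Expr Expr q: add FIRST(Expr) = { c, g, q }.
From Expr : Call: add FIRST(Call) = { c, g, q }.
Union: FIRST(Expr) = { c, g, q }.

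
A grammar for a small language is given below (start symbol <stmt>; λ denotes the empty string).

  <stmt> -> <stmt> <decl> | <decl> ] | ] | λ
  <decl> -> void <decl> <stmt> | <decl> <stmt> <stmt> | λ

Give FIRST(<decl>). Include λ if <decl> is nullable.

{ ], void, λ }

<decl> -> void <decl> <stmt> contributes {void}.
From <decl> -> <decl> <stmt> <stmt>: <decl>, <stmt>, <stmt> nullable, take FIRST(<decl>) ∪ FIRST(<stmt>) ∪ FIRST(<stmt>) = { ], void }; also λ since the whole RHS is nullable.
<decl> -> λ contributes λ.
Union: FIRST(<decl>) = { ], void, λ }.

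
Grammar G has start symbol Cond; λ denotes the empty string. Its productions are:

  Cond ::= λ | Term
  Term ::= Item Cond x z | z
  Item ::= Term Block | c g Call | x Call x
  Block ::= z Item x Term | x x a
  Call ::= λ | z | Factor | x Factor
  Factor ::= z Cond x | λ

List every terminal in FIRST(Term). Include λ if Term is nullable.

From Term ::= Item Cond x z: add FIRST(Item) = { c, x, z }.
Term ::= z contributes {z}.
Union: FIRST(Term) = { c, x, z }.

{ c, x, z }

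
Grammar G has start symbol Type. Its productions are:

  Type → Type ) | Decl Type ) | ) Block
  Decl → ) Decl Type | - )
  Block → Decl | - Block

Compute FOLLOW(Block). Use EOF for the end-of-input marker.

In Type → ) Block: Block is at the end, add FOLLOW(Type) = { EOF, ), - }.
In Block → - Block: Block is at the end, add FOLLOW(Block) = { EOF, ), - }.
Union: FOLLOW(Block) = { EOF, ), - }.

{ EOF, ), - }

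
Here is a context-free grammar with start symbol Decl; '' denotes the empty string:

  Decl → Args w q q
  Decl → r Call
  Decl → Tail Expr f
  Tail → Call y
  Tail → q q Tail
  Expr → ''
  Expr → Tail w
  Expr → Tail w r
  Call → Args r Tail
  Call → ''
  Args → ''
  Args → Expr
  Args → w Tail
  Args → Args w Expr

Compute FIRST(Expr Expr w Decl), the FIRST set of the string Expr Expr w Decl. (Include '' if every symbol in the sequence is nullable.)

Add FIRST(Expr)\{''} = { q, r, w, y }; Expr is nullable, continue.
Add FIRST(Expr)\{''} = { q, r, w, y }; Expr is nullable, continue.
w is a terminal; add {w} and stop.

{ q, r, w, y }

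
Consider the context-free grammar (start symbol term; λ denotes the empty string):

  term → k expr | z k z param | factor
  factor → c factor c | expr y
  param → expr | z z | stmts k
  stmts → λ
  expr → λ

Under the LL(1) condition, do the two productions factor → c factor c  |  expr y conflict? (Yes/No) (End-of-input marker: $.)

FIRST(c factor c) = { c } and FIRST(expr y) = { y }.
The FIRST sets are disjoint and neither alternative is nullable — no conflict.

No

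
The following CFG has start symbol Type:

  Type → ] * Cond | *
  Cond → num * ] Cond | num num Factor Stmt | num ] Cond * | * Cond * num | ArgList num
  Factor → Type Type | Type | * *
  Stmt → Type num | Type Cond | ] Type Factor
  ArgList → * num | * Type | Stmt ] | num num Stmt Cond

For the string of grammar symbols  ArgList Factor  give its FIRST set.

Add FIRST(ArgList) = { *, ], num }; ArgList is not nullable, stop.

{ *, ], num }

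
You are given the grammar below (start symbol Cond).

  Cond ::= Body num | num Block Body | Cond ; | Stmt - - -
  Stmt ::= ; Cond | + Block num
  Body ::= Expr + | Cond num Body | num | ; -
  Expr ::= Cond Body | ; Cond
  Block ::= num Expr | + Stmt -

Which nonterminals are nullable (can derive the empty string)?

{ } (none)

No nonterminal has an empty production or an RHS whose symbols are all nullable.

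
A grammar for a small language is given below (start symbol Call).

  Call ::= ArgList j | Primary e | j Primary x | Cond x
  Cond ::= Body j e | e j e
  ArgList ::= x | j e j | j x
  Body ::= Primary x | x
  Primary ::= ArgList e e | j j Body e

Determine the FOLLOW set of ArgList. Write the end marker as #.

{ e, j }

In Call ::= ArgList j: add FIRST(j) = { j }.
In Primary ::= ArgList e e: add FIRST(e e) = { e }.
Union: FOLLOW(ArgList) = { e, j }.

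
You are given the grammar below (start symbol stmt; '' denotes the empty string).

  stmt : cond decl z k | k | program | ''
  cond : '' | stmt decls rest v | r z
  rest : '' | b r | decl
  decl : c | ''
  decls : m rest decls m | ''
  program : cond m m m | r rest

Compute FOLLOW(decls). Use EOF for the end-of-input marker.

{ b, c, m, v }

In cond : stmt decls rest v: add FIRST(rest v) = { b, c, v }.
In decls : m rest decls m: add FIRST(m) = { m }.
Union: FOLLOW(decls) = { b, c, m, v }.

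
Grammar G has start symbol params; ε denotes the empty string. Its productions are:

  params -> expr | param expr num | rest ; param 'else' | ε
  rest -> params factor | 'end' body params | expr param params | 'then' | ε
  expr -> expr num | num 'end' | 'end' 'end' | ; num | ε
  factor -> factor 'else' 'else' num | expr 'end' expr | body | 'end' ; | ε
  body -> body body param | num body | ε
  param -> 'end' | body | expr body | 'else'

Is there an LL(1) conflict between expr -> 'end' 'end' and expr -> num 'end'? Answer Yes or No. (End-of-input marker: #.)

FIRST('end' 'end') = { 'end' } and FIRST(num 'end') = { num }.
The FIRST sets are disjoint and neither alternative is nullable — no conflict.

No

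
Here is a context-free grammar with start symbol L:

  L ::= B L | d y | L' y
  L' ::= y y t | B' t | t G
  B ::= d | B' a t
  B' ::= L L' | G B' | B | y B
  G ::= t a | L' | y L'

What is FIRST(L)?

From L ::= B L: add FIRST(B) = { d, t, y }.
L ::= d y contributes {d}.
From L ::= L' y: add FIRST(L') = { d, t, y }.
Union: FIRST(L) = { d, t, y }.

{ d, t, y }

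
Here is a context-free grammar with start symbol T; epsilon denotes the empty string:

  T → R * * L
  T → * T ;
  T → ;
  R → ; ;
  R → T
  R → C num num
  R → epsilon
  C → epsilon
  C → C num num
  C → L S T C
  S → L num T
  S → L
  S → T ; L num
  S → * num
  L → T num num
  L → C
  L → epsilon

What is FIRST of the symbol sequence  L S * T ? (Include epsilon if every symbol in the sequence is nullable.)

Add FIRST(L)\{epsilon} = { *, ;, num }; L is nullable, continue.
Add FIRST(S)\{epsilon} = { *, ;, num }; S is nullable, continue.
* is a terminal; add {*} and stop.

{ *, ;, num }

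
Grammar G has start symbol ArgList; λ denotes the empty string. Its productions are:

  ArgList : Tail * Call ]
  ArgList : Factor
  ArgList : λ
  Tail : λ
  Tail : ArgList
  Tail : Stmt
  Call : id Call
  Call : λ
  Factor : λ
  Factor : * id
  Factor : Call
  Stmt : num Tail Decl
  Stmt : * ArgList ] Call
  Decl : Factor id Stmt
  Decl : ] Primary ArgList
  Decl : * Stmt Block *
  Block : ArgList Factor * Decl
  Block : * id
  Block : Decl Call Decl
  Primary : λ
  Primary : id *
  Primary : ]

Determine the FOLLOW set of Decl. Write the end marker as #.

{ *, ], id, num }

In Stmt : num Tail Decl: Decl is at the end, add FOLLOW(Stmt) = { *, ], id, num }.
In Block : ArgList Factor * Decl: Decl is at the end, add FOLLOW(Block) = { * }.
In Block : Decl Call Decl: add FIRST(Call Decl) = { *, ], id }.
In Block : Decl Call Decl: Decl is at the end, add FOLLOW(Block) = { * }.
Union: FOLLOW(Decl) = { *, ], id, num }.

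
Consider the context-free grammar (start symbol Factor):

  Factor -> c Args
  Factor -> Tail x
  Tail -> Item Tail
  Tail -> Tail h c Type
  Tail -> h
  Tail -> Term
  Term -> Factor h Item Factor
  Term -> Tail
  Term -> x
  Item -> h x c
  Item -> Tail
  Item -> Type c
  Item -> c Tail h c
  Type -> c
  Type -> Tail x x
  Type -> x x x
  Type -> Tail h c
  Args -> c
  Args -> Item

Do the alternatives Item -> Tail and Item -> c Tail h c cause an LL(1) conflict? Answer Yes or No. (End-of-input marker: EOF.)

Yes

FIRST(Tail) = { c, h, x } and FIRST(c Tail h c) = { c }.
Both contain c, so the two alternatives are not disjoint — LL(1) conflict.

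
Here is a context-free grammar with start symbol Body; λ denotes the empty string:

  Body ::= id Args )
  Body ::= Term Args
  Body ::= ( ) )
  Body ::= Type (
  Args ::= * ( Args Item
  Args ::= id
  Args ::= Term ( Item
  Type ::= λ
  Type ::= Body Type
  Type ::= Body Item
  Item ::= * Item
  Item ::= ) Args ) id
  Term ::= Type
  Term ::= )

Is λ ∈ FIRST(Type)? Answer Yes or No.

Yes

Type has an λ-production, so Type ⇒ λ.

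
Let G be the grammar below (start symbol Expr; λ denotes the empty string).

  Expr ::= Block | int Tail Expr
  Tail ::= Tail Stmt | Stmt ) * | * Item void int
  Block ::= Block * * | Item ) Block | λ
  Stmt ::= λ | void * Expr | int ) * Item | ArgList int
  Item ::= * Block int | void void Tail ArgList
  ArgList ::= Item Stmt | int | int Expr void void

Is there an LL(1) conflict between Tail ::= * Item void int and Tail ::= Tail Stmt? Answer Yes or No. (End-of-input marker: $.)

FIRST(* Item void int) = { * } and FIRST(Tail Stmt) = { ), *, int, void }.
Both contain *, so the two alternatives are not disjoint — LL(1) conflict.

Yes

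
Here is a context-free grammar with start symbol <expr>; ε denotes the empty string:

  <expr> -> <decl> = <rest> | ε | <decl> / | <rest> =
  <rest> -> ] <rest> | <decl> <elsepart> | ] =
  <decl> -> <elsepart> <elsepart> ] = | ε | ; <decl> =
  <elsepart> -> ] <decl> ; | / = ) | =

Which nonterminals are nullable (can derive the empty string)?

Directly nullable (have an ε-production): <expr>, <decl>.
No other nonterminal has a production whose RHS symbols are all nullable.

{ <decl>, <expr> }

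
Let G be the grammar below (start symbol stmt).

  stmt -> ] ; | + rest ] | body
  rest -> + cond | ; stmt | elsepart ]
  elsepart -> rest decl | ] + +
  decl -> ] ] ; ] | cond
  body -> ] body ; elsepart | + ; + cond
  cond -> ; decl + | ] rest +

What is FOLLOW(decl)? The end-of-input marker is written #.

{ #, +, ;, ] }

In elsepart -> rest decl: decl is at the end, add FOLLOW(elsepart) = { #, +, ;, ] }.
In cond -> ; decl +: add FIRST(+) = { + }.
Union: FOLLOW(decl) = { #, +, ;, ] }.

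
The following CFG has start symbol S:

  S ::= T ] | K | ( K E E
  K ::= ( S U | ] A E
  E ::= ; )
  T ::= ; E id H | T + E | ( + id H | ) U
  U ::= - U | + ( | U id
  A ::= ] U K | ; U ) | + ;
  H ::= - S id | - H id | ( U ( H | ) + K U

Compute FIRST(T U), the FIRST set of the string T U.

Add FIRST(T) = { (, ), ; }; T is not nullable, stop.

{ (, ), ; }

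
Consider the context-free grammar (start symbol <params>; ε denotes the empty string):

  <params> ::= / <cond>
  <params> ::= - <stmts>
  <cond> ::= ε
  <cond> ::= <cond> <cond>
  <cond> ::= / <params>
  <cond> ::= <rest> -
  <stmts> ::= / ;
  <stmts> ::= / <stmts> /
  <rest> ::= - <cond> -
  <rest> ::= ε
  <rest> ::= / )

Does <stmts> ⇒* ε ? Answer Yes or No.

No

Nullable nonterminals: <cond>, <rest>.
No production of <stmts> has an RHS whose symbols are all nullable, so <stmts> is not nullable.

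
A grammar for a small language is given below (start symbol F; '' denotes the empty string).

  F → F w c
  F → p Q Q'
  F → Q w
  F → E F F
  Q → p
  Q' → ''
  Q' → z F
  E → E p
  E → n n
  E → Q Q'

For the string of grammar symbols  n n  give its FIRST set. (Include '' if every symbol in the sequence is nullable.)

{ n }

n is a terminal; add {n} and stop.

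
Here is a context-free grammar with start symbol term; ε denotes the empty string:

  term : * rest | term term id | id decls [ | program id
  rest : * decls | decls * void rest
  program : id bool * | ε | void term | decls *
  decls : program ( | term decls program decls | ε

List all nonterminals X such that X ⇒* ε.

{ decls, program }

Directly nullable (have an ε-production): program, decls.
No other nonterminal has a production whose RHS symbols are all nullable.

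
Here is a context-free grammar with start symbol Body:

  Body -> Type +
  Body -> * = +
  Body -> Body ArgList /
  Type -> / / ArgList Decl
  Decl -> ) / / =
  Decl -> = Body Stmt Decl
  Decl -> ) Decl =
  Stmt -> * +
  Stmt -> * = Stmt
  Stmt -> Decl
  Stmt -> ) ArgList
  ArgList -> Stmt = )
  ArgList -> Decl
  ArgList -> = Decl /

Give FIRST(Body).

{ *, / }

From Body -> Type +: add FIRST(Type) = { / }.
Body -> * = + contributes {*}.
From Body -> Body ArgList /: add FIRST(Body) = { *, / }.
Union: FIRST(Body) = { *, / }.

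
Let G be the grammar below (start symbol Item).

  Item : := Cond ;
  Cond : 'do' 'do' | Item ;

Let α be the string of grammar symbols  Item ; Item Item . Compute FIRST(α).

{ := }

Add FIRST(Item) = { := }; Item is not nullable, stop.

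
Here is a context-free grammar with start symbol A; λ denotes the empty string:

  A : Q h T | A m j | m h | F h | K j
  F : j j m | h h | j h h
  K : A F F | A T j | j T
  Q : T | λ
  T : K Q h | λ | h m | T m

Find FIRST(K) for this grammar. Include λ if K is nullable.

{ h, j, m }

From K : A F F: add FIRST(A) = { h, j, m }.
From K : A T j: add FIRST(A) = { h, j, m }.
K : j T contributes {j}.
Union: FIRST(K) = { h, j, m }.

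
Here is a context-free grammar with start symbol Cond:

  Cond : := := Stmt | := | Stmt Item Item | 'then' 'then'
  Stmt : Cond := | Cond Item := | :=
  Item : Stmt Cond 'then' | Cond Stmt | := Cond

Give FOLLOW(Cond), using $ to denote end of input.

{ $, 'then', := }

Cond is the start symbol, so $ ∈ FOLLOW(Cond).
In Stmt : Cond :=: add FIRST(:=) = { := }.
In Stmt : Cond Item :=: add FIRST(Item :=) = { 'then', := }.
In Item : Stmt Cond 'then': add FIRST('then') = { 'then' }.
In Item : Cond Stmt: add FIRST(Stmt) = { 'then', := }.
In Item : := Cond: Cond is at the end, add FOLLOW(Item) = { $, 'then', := }.
Union: FOLLOW(Cond) = { $, 'then', := }.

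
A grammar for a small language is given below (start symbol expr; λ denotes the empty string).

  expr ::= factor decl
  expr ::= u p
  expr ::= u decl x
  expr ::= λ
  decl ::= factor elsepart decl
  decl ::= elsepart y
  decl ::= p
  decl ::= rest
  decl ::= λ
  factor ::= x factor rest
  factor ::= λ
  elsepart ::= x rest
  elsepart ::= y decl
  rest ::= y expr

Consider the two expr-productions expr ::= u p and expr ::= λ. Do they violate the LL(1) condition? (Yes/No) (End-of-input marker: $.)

FIRST(u p) = { u } and FIRST(λ) = { λ }.
The second is nullable but FOLLOW(expr) = { $, p, x, y } is disjoint from FIRST of the first.

No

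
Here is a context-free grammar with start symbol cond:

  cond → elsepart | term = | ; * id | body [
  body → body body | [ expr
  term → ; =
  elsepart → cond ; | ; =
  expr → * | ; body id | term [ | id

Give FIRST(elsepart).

{ ;, [ }

From elsepart → cond ;: add FIRST(cond) = { ;, [ }.
elsepart → ; = contributes {;}.
Union: FIRST(elsepart) = { ;, [ }.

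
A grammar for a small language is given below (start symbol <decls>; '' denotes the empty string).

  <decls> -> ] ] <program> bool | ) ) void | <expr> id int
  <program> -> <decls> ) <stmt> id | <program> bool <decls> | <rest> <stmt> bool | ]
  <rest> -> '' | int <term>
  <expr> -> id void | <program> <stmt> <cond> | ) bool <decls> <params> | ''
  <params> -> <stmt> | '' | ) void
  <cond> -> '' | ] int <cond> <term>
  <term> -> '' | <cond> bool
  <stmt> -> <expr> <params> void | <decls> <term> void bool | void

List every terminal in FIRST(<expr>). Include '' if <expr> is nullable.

{ ), ], id, int, void, '' }

<expr> -> id void contributes {id}.
From <expr> -> <program> <stmt> <cond>: add FIRST(<program>) = { ), ], id, int, void }.
<expr> -> ) bool <decls> <params> contributes {)}.
<expr> -> '' contributes ''.
Union: FIRST(<expr>) = { ), ], id, int, void, '' }.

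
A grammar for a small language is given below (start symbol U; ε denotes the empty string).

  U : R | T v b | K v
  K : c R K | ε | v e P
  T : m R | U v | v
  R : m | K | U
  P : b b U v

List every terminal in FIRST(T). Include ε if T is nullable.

{ c, m, v }

T : m R contributes {m}.
From T : U v: U nullable, take FIRST(U) ∪ {v} = { c, m, v }.
T : v contributes {v}.
Union: FIRST(T) = { c, m, v }.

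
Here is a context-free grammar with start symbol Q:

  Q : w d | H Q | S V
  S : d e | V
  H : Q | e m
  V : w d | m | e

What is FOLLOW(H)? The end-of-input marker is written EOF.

In Q : H Q: add FIRST(Q) = { d, e, m, w }.
Union: FOLLOW(H) = { d, e, m, w }.

{ d, e, m, w }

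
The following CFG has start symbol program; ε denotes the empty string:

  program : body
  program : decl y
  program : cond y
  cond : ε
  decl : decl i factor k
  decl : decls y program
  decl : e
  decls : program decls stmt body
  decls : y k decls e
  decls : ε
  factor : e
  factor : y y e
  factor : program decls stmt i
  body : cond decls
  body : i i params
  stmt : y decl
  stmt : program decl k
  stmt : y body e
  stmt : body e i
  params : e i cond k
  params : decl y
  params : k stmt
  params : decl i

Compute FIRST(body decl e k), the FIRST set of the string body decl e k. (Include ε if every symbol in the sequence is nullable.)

{ e, i, y }

Add FIRST(body)\{ε} = { e, i, y }; body is nullable, continue.
Add FIRST(decl) = { e, i, y }; decl is not nullable, stop.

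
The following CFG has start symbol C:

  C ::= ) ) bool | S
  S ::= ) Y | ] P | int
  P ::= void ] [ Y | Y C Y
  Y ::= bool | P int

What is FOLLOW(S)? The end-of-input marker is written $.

In C ::= S: S is at the end, add FOLLOW(C) = { $, bool, void }.
Union: FOLLOW(S) = { $, bool, void }.

{ $, bool, void }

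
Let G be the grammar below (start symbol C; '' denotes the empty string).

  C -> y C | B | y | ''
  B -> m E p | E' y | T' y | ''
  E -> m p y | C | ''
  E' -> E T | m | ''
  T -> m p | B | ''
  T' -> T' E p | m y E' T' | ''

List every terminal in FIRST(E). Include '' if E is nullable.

{ m, p, y, '' }

E -> m p y contributes {m}.
From E -> C: add FIRST(C) = { m, p, y, '' } (including '' since C is nullable).
E -> '' contributes ''.
Union: FIRST(E) = { m, p, y, '' }.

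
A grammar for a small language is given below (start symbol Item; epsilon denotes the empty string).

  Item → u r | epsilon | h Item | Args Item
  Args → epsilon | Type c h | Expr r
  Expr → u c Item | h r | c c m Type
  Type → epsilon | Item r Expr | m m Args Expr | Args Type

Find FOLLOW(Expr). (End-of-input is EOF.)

In Args → Expr r: add FIRST(r) = { r }.
In Type → Item r Expr: Expr is at the end, add FOLLOW(Type) = { c, r }.
In Type → m m Args Expr: Expr is at the end, add FOLLOW(Type) = { c, r }.
Union: FOLLOW(Expr) = { c, r }.

{ c, r }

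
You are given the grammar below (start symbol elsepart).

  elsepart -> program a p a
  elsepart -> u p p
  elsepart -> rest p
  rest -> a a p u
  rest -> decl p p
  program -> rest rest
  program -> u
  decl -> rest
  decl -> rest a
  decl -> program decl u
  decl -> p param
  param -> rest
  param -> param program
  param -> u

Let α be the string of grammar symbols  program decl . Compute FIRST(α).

Add FIRST(program) = { a, p, u }; program is not nullable, stop.

{ a, p, u }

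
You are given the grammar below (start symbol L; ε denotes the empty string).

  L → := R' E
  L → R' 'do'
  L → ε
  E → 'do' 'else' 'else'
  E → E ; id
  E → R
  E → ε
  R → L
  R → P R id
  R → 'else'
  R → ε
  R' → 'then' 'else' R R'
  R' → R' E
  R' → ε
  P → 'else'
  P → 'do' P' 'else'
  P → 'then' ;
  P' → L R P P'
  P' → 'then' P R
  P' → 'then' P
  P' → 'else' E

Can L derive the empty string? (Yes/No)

L has an ε-production, so L ⇒ ε.

Yes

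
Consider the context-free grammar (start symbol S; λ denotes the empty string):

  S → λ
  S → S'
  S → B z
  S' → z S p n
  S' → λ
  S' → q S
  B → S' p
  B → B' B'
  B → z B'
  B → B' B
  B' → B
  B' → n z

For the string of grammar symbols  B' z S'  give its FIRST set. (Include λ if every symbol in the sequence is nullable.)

{ n, p, q, z }

Add FIRST(B') = { n, p, q, z }; B' is not nullable, stop.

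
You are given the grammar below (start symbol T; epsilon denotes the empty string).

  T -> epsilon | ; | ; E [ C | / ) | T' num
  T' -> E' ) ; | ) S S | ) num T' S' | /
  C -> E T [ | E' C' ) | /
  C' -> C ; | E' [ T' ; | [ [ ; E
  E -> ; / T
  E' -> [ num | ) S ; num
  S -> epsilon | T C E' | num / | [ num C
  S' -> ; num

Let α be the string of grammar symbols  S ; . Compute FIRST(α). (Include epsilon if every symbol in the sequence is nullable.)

Add FIRST(S)\{epsilon} = { ), /, ;, [, num }; S is nullable, continue.
; is a terminal; add {;} and stop.

{ ), /, ;, [, num }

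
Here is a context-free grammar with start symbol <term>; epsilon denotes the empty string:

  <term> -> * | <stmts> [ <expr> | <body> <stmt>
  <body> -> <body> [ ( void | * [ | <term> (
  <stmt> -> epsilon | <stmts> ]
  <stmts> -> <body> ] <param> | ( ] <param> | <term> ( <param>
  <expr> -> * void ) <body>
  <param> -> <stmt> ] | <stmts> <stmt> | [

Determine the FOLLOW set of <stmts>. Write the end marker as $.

In <term> -> <stmts> [ <expr>: add FIRST([ <expr>) = { [ }.
In <stmt> -> <stmts> ]: add FIRST(]) = { ] }.
In <param> -> <stmts> <stmt>: add FIRST(<stmt>)\{epsilon} = { (, * }.
  Since <stmt> is nullable, also add FOLLOW(<param>) = { (, *, [, ] }.
Union: FOLLOW(<stmts>) = { (, *, [, ] }.

{ (, *, [, ] }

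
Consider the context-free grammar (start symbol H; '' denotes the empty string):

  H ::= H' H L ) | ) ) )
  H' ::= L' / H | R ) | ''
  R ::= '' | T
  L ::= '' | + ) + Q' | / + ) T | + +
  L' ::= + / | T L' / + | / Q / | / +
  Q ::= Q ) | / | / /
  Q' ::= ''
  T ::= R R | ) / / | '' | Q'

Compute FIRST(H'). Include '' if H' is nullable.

{ ), +, /, '' }

From H' ::= L' / H: add FIRST(L') = { ), +, / }.
From H' ::= R ): R nullable, take FIRST(R) ∪ {)} = { ) }.
H' ::= '' contributes ''.
Union: FIRST(H') = { ), +, /, '' }.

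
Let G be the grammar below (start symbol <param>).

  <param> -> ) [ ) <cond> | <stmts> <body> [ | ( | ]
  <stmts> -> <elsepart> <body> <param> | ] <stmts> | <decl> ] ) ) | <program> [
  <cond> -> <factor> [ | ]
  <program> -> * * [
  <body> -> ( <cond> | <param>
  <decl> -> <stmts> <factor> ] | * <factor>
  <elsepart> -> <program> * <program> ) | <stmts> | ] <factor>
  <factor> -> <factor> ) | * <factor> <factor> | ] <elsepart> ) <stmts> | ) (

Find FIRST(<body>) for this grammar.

{ (, ), *, ] }

<body> -> ( <cond> contributes {(}.
From <body> -> <param>: add FIRST(<param>) = { (, ), *, ] }.
Union: FIRST(<body>) = { (, ), *, ] }.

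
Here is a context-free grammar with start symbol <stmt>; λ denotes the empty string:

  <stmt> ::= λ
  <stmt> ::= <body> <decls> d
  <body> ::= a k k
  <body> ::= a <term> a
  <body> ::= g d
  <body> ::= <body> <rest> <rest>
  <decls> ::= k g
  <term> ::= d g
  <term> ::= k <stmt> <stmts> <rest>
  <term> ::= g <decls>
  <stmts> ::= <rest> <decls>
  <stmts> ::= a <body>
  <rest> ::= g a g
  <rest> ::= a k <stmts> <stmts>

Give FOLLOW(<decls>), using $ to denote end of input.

{ a, d, g, k }

In <stmt> ::= <body> <decls> d: add FIRST(d) = { d }.
In <term> ::= g <decls>: <decls> is at the end, add FOLLOW(<term>) = { a }.
In <stmts> ::= <rest> <decls>: <decls> is at the end, add FOLLOW(<stmts>) = { a, g, k }.
Union: FOLLOW(<decls>) = { a, d, g, k }.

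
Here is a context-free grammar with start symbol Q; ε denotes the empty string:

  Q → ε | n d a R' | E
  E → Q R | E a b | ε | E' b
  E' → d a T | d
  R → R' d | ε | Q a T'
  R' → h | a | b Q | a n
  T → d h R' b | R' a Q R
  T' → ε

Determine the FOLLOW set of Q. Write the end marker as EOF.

{ EOF, a, b, d, h, n }

Q is the start symbol, so EOF ∈ FOLLOW(Q).
In E → Q R: add FIRST(R)\{ε} = { a, b, d, h, n }.
  Since R is nullable, also add FOLLOW(E) = { EOF, a, b, d, h, n }.
In R → Q a T': add FIRST(a T') = { a }.
In R' → b Q: Q is at the end, add FOLLOW(R') = { EOF, a, b, d, h, n }.
In T → R' a Q R: add FIRST(R)\{ε} = { a, b, d, h, n }.
  Since R is nullable, also add FOLLOW(T) = { b }.
Union: FOLLOW(Q) = { EOF, a, b, d, h, n }.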